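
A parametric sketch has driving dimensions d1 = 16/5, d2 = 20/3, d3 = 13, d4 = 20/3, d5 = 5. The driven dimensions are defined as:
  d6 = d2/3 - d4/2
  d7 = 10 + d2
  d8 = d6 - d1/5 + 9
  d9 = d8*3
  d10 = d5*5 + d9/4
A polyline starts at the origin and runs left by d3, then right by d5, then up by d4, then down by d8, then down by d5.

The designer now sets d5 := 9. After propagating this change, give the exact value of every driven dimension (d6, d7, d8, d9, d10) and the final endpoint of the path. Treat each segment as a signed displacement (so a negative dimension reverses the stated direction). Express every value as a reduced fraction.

d6 = -10/9
d7 = 50/3
d8 = 1631/225
d9 = 1631/75
d10 = 15131/300
endpoint = (-4, -2156/225)

Apply edit: d5 := 9
  d6 = d2/3 - d4/2 = -10/9
  d7 = 10 + d2 = 50/3
  d8 = d6 - d1/5 + 9 = 1631/225
  d9 = d8*3 = 1631/75
  d10 = d5*5 + d9/4 = 15131/300
Walk from origin (0, 0):
  seg 1: left by d3 = 13 → (-13, 0)
  seg 2: right by d5 = 9 → (-4, 0)
  seg 3: up by d4 = 20/3 → (-4, 20/3)
  seg 4: down by d8 = 1631/225 → (-4, -131/225)
  seg 5: down by d5 = 9 → (-4, -2156/225)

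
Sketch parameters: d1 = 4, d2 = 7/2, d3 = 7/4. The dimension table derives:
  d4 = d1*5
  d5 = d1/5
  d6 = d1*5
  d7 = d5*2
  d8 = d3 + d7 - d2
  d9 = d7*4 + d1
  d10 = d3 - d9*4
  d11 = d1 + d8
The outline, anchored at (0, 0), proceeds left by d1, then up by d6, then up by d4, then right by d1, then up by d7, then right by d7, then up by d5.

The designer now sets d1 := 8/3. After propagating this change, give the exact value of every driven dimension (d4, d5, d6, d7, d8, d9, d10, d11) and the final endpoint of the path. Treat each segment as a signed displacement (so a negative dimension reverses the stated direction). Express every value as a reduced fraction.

d4 = 40/3
d5 = 8/15
d6 = 40/3
d7 = 16/15
d8 = -41/60
d9 = 104/15
d10 = -1559/60
d11 = 119/60
endpoint = (16/15, 424/15)

Apply edit: d1 := 8/3
  d4 = d1*5 = 40/3
  d5 = d1/5 = 8/15
  d6 = d1*5 = 40/3
  d7 = d5*2 = 16/15
  d8 = d3 + d7 - d2 = -41/60
  d9 = d7*4 + d1 = 104/15
  d10 = d3 - d9*4 = -1559/60
  d11 = d1 + d8 = 119/60
Walk from origin (0, 0):
  seg 1: left by d1 = 8/3 → (-8/3, 0)
  seg 2: up by d6 = 40/3 → (-8/3, 40/3)
  seg 3: up by d4 = 40/3 → (-8/3, 80/3)
  seg 4: right by d1 = 8/3 → (0, 80/3)
  seg 5: up by d7 = 16/15 → (0, 416/15)
  seg 6: right by d7 = 16/15 → (16/15, 416/15)
  seg 7: up by d5 = 8/15 → (16/15, 424/15)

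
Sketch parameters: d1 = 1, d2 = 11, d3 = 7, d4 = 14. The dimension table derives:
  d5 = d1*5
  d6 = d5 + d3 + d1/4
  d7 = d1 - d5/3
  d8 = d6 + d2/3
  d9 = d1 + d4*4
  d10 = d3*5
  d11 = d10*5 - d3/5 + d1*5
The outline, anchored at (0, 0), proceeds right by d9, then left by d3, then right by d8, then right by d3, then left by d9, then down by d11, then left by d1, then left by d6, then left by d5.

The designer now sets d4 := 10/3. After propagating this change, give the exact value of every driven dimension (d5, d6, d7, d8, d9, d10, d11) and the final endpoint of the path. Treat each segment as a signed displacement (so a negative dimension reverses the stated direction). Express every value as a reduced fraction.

Apply edit: d4 := 10/3
  d5 = d1*5 = 5
  d6 = d5 + d3 + d1/4 = 49/4
  d7 = d1 - d5/3 = -2/3
  d8 = d6 + d2/3 = 191/12
  d9 = d1 + d4*4 = 43/3
  d10 = d3*5 = 35
  d11 = d10*5 - d3/5 + d1*5 = 893/5
Walk from origin (0, 0):
  seg 1: right by d9 = 43/3 → (43/3, 0)
  seg 2: left by d3 = 7 → (22/3, 0)
  seg 3: right by d8 = 191/12 → (93/4, 0)
  seg 4: right by d3 = 7 → (121/4, 0)
  seg 5: left by d9 = 43/3 → (191/12, 0)
  seg 6: down by d11 = 893/5 → (191/12, -893/5)
  seg 7: left by d1 = 1 → (179/12, -893/5)
  seg 8: left by d6 = 49/4 → (8/3, -893/5)
  seg 9: left by d5 = 5 → (-7/3, -893/5)

d5 = 5
d6 = 49/4
d7 = -2/3
d8 = 191/12
d9 = 43/3
d10 = 35
d11 = 893/5
endpoint = (-7/3, -893/5)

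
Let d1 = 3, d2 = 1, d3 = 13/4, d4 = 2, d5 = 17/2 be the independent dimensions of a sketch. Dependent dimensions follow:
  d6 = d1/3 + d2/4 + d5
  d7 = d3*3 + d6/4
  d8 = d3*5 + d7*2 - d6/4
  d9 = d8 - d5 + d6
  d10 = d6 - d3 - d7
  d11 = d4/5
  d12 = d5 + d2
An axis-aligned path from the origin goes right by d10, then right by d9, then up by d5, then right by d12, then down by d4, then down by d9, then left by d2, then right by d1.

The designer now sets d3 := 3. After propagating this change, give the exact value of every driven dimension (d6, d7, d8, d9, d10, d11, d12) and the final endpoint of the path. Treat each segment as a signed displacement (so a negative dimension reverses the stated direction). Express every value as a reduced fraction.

d6 = 39/4
d7 = 183/16
d8 = 567/16
d9 = 587/16
d10 = -75/16
d11 = 2/5
d12 = 19/2
endpoint = (87/2, -483/16)

Apply edit: d3 := 3
  d6 = d1/3 + d2/4 + d5 = 39/4
  d7 = d3*3 + d6/4 = 183/16
  d8 = d3*5 + d7*2 - d6/4 = 567/16
  d9 = d8 - d5 + d6 = 587/16
  d10 = d6 - d3 - d7 = -75/16
  d11 = d4/5 = 2/5
  d12 = d5 + d2 = 19/2
Walk from origin (0, 0):
  seg 1: right by d10 = -75/16 → (-75/16, 0)
  seg 2: right by d9 = 587/16 → (32, 0)
  seg 3: up by d5 = 17/2 → (32, 17/2)
  seg 4: right by d12 = 19/2 → (83/2, 17/2)
  seg 5: down by d4 = 2 → (83/2, 13/2)
  seg 6: down by d9 = 587/16 → (83/2, -483/16)
  seg 7: left by d2 = 1 → (81/2, -483/16)
  seg 8: right by d1 = 3 → (87/2, -483/16)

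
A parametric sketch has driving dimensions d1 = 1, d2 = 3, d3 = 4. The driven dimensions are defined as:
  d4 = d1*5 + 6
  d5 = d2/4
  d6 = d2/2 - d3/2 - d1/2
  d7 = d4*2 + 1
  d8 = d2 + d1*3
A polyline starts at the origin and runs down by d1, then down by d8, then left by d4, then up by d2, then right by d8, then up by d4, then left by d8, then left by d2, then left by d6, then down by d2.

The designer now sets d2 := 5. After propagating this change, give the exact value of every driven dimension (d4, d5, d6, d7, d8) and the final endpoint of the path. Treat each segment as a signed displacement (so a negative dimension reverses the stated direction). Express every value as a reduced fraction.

Apply edit: d2 := 5
  d4 = d1*5 + 6 = 11
  d5 = d2/4 = 5/4
  d6 = d2/2 - d3/2 - d1/2 = 0
  d7 = d4*2 + 1 = 23
  d8 = d2 + d1*3 = 8
Walk from origin (0, 0):
  seg 1: down by d1 = 1 → (0, -1)
  seg 2: down by d8 = 8 → (0, -9)
  seg 3: left by d4 = 11 → (-11, -9)
  seg 4: up by d2 = 5 → (-11, -4)
  seg 5: right by d8 = 8 → (-3, -4)
  seg 6: up by d4 = 11 → (-3, 7)
  seg 7: left by d8 = 8 → (-11, 7)
  seg 8: left by d2 = 5 → (-16, 7)
  seg 9: left by d6 = 0 → (-16, 7)
  seg 10: down by d2 = 5 → (-16, 2)

d4 = 11
d5 = 5/4
d6 = 0
d7 = 23
d8 = 8
endpoint = (-16, 2)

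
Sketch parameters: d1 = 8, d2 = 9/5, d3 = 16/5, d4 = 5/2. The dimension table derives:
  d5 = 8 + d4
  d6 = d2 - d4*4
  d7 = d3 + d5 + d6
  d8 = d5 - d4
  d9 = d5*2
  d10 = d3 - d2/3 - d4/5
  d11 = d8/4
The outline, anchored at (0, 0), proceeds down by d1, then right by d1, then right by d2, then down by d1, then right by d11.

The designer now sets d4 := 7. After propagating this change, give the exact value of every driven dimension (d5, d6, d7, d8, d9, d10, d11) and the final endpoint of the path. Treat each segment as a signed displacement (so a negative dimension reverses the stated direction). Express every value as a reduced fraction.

Apply edit: d4 := 7
  d5 = 8 + d4 = 15
  d6 = d2 - d4*4 = -131/5
  d7 = d3 + d5 + d6 = -8
  d8 = d5 - d4 = 8
  d9 = d5*2 = 30
  d10 = d3 - d2/3 - d4/5 = 6/5
  d11 = d8/4 = 2
Walk from origin (0, 0):
  seg 1: down by d1 = 8 → (0, -8)
  seg 2: right by d1 = 8 → (8, -8)
  seg 3: right by d2 = 9/5 → (49/5, -8)
  seg 4: down by d1 = 8 → (49/5, -16)
  seg 5: right by d11 = 2 → (59/5, -16)

d5 = 15
d6 = -131/5
d7 = -8
d8 = 8
d9 = 30
d10 = 6/5
d11 = 2
endpoint = (59/5, -16)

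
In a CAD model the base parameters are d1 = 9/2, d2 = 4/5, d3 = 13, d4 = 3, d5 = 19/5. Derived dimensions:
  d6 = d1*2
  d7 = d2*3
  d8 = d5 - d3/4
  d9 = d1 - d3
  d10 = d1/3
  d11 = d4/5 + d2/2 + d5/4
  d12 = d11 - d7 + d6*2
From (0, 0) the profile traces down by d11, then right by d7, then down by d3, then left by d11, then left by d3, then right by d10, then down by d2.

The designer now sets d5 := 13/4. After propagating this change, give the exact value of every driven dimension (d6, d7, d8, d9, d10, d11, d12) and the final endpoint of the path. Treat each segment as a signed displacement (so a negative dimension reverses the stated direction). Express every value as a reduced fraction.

Apply edit: d5 := 13/4
  d6 = d1*2 = 9
  d7 = d2*3 = 12/5
  d8 = d5 - d3/4 = 0
  d9 = d1 - d3 = -17/2
  d10 = d1/3 = 3/2
  d11 = d4/5 + d2/2 + d5/4 = 29/16
  d12 = d11 - d7 + d6*2 = 1393/80
Walk from origin (0, 0):
  seg 1: down by d11 = 29/16 → (0, -29/16)
  seg 2: right by d7 = 12/5 → (12/5, -29/16)
  seg 3: down by d3 = 13 → (12/5, -237/16)
  seg 4: left by d11 = 29/16 → (47/80, -237/16)
  seg 5: left by d3 = 13 → (-993/80, -237/16)
  seg 6: right by d10 = 3/2 → (-873/80, -237/16)
  seg 7: down by d2 = 4/5 → (-873/80, -1249/80)

d6 = 9
d7 = 12/5
d8 = 0
d9 = -17/2
d10 = 3/2
d11 = 29/16
d12 = 1393/80
endpoint = (-873/80, -1249/80)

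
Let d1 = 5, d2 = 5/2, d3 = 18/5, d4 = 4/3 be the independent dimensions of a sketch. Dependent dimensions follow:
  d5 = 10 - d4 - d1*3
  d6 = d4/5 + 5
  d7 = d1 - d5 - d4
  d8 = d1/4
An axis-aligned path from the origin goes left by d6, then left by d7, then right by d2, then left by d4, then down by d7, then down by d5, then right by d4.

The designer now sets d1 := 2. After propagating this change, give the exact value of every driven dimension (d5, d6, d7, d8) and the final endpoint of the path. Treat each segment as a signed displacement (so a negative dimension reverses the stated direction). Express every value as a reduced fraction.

Apply edit: d1 := 2
  d5 = 10 - d4 - d1*3 = 8/3
  d6 = d4/5 + 5 = 79/15
  d7 = d1 - d5 - d4 = -2
  d8 = d1/4 = 1/2
Walk from origin (0, 0):
  seg 1: left by d6 = 79/15 → (-79/15, 0)
  seg 2: left by d7 = -2 → (-49/15, 0)
  seg 3: right by d2 = 5/2 → (-23/30, 0)
  seg 4: left by d4 = 4/3 → (-21/10, 0)
  seg 5: down by d7 = -2 → (-21/10, 2)
  seg 6: down by d5 = 8/3 → (-21/10, -2/3)
  seg 7: right by d4 = 4/3 → (-23/30, -2/3)

d5 = 8/3
d6 = 79/15
d7 = -2
d8 = 1/2
endpoint = (-23/30, -2/3)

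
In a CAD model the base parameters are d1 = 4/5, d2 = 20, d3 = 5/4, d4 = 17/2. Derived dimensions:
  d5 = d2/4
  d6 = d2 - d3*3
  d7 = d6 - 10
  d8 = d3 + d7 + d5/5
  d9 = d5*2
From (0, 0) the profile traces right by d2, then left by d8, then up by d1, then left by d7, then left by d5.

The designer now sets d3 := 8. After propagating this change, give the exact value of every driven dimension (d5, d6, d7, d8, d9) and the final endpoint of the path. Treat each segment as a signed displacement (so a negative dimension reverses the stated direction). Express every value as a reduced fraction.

Apply edit: d3 := 8
  d5 = d2/4 = 5
  d6 = d2 - d3*3 = -4
  d7 = d6 - 10 = -14
  d8 = d3 + d7 + d5/5 = -5
  d9 = d5*2 = 10
Walk from origin (0, 0):
  seg 1: right by d2 = 20 → (20, 0)
  seg 2: left by d8 = -5 → (25, 0)
  seg 3: up by d1 = 4/5 → (25, 4/5)
  seg 4: left by d7 = -14 → (39, 4/5)
  seg 5: left by d5 = 5 → (34, 4/5)

d5 = 5
d6 = -4
d7 = -14
d8 = -5
d9 = 10
endpoint = (34, 4/5)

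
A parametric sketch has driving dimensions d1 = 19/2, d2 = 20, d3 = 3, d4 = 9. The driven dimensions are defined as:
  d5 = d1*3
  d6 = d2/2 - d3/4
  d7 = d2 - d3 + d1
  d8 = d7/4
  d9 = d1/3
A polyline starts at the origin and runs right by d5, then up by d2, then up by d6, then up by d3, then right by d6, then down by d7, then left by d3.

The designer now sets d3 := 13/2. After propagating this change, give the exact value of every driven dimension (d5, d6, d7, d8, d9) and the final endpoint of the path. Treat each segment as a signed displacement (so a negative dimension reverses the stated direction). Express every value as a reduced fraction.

d5 = 57/2
d6 = 67/8
d7 = 23
d8 = 23/4
d9 = 19/6
endpoint = (243/8, 95/8)

Apply edit: d3 := 13/2
  d5 = d1*3 = 57/2
  d6 = d2/2 - d3/4 = 67/8
  d7 = d2 - d3 + d1 = 23
  d8 = d7/4 = 23/4
  d9 = d1/3 = 19/6
Walk from origin (0, 0):
  seg 1: right by d5 = 57/2 → (57/2, 0)
  seg 2: up by d2 = 20 → (57/2, 20)
  seg 3: up by d6 = 67/8 → (57/2, 227/8)
  seg 4: up by d3 = 13/2 → (57/2, 279/8)
  seg 5: right by d6 = 67/8 → (295/8, 279/8)
  seg 6: down by d7 = 23 → (295/8, 95/8)
  seg 7: left by d3 = 13/2 → (243/8, 95/8)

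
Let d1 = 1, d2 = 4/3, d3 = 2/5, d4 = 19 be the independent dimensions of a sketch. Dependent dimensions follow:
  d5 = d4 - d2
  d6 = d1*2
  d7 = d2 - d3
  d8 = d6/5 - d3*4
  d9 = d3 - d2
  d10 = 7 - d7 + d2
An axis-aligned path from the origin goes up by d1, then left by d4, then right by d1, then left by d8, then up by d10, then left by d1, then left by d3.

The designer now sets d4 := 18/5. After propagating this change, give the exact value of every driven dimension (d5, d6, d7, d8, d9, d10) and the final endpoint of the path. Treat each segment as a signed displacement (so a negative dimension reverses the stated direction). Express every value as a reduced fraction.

d5 = 34/15
d6 = 2
d7 = 14/15
d8 = -6/5
d9 = -14/15
d10 = 37/5
endpoint = (-14/5, 42/5)

Apply edit: d4 := 18/5
  d5 = d4 - d2 = 34/15
  d6 = d1*2 = 2
  d7 = d2 - d3 = 14/15
  d8 = d6/5 - d3*4 = -6/5
  d9 = d3 - d2 = -14/15
  d10 = 7 - d7 + d2 = 37/5
Walk from origin (0, 0):
  seg 1: up by d1 = 1 → (0, 1)
  seg 2: left by d4 = 18/5 → (-18/5, 1)
  seg 3: right by d1 = 1 → (-13/5, 1)
  seg 4: left by d8 = -6/5 → (-7/5, 1)
  seg 5: up by d10 = 37/5 → (-7/5, 42/5)
  seg 6: left by d1 = 1 → (-12/5, 42/5)
  seg 7: left by d3 = 2/5 → (-14/5, 42/5)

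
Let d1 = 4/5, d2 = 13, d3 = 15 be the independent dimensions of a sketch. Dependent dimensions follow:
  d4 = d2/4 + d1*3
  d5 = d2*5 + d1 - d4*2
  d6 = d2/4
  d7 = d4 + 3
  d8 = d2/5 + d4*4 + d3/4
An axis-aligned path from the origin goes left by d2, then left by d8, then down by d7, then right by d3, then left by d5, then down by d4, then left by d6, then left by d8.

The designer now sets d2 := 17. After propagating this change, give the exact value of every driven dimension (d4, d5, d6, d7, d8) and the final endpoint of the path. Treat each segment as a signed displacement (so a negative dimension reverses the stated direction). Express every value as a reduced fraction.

d4 = 133/20
d5 = 145/2
d6 = 17/4
d7 = 193/20
d8 = 135/4
endpoint = (-585/4, -163/10)

Apply edit: d2 := 17
  d4 = d2/4 + d1*3 = 133/20
  d5 = d2*5 + d1 - d4*2 = 145/2
  d6 = d2/4 = 17/4
  d7 = d4 + 3 = 193/20
  d8 = d2/5 + d4*4 + d3/4 = 135/4
Walk from origin (0, 0):
  seg 1: left by d2 = 17 → (-17, 0)
  seg 2: left by d8 = 135/4 → (-203/4, 0)
  seg 3: down by d7 = 193/20 → (-203/4, -193/20)
  seg 4: right by d3 = 15 → (-143/4, -193/20)
  seg 5: left by d5 = 145/2 → (-433/4, -193/20)
  seg 6: down by d4 = 133/20 → (-433/4, -163/10)
  seg 7: left by d6 = 17/4 → (-225/2, -163/10)
  seg 8: left by d8 = 135/4 → (-585/4, -163/10)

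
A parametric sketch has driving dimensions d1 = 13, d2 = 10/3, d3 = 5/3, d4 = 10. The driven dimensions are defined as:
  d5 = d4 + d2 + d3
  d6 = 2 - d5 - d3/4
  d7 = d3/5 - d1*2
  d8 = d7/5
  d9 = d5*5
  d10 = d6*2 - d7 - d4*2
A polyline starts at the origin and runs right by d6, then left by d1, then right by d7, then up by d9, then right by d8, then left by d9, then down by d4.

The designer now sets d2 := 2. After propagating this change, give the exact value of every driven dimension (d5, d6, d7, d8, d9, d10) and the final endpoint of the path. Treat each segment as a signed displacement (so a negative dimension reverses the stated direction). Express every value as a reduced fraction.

Apply edit: d2 := 2
  d5 = d4 + d2 + d3 = 41/3
  d6 = 2 - d5 - d3/4 = -145/12
  d7 = d3/5 - d1*2 = -77/3
  d8 = d7/5 = -77/15
  d9 = d5*5 = 205/3
  d10 = d6*2 - d7 - d4*2 = -37/2
Walk from origin (0, 0):
  seg 1: right by d6 = -145/12 → (-145/12, 0)
  seg 2: left by d1 = 13 → (-301/12, 0)
  seg 3: right by d7 = -77/3 → (-203/4, 0)
  seg 4: up by d9 = 205/3 → (-203/4, 205/3)
  seg 5: right by d8 = -77/15 → (-3353/60, 205/3)
  seg 6: left by d9 = 205/3 → (-7453/60, 205/3)
  seg 7: down by d4 = 10 → (-7453/60, 175/3)

d5 = 41/3
d6 = -145/12
d7 = -77/3
d8 = -77/15
d9 = 205/3
d10 = -37/2
endpoint = (-7453/60, 175/3)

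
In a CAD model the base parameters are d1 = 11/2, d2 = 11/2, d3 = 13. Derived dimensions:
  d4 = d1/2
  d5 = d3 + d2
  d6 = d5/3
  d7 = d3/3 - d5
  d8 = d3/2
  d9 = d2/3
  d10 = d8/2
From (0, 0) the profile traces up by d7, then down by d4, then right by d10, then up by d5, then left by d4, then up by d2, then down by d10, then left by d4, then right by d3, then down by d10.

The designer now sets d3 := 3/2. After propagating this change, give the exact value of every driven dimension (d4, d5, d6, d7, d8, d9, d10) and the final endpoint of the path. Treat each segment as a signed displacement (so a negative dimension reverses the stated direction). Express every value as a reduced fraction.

Apply edit: d3 := 3/2
  d4 = d1/2 = 11/4
  d5 = d3 + d2 = 7
  d6 = d5/3 = 7/3
  d7 = d3/3 - d5 = -13/2
  d8 = d3/2 = 3/4
  d9 = d2/3 = 11/6
  d10 = d8/2 = 3/8
Walk from origin (0, 0):
  seg 1: up by d7 = -13/2 → (0, -13/2)
  seg 2: down by d4 = 11/4 → (0, -37/4)
  seg 3: right by d10 = 3/8 → (3/8, -37/4)
  seg 4: up by d5 = 7 → (3/8, -9/4)
  seg 5: left by d4 = 11/4 → (-19/8, -9/4)
  seg 6: up by d2 = 11/2 → (-19/8, 13/4)
  seg 7: down by d10 = 3/8 → (-19/8, 23/8)
  seg 8: left by d4 = 11/4 → (-41/8, 23/8)
  seg 9: right by d3 = 3/2 → (-29/8, 23/8)
  seg 10: down by d10 = 3/8 → (-29/8, 5/2)

d4 = 11/4
d5 = 7
d6 = 7/3
d7 = -13/2
d8 = 3/4
d9 = 11/6
d10 = 3/8
endpoint = (-29/8, 5/2)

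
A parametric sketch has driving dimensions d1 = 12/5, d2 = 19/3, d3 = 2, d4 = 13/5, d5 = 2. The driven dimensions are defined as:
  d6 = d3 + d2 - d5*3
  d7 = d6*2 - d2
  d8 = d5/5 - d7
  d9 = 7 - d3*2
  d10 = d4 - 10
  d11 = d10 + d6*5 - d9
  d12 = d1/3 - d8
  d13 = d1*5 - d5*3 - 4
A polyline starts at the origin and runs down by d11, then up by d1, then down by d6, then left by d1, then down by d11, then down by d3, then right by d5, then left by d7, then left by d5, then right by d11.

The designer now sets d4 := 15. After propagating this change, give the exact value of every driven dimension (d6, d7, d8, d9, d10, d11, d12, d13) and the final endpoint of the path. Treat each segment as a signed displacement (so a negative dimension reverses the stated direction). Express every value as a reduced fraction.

d6 = 7/3
d7 = -5/3
d8 = 31/15
d9 = 3
d10 = 5
d11 = 41/3
d12 = -19/15
d13 = 2
endpoint = (194/15, -439/15)

Apply edit: d4 := 15
  d6 = d3 + d2 - d5*3 = 7/3
  d7 = d6*2 - d2 = -5/3
  d8 = d5/5 - d7 = 31/15
  d9 = 7 - d3*2 = 3
  d10 = d4 - 10 = 5
  d11 = d10 + d6*5 - d9 = 41/3
  d12 = d1/3 - d8 = -19/15
  d13 = d1*5 - d5*3 - 4 = 2
Walk from origin (0, 0):
  seg 1: down by d11 = 41/3 → (0, -41/3)
  seg 2: up by d1 = 12/5 → (0, -169/15)
  seg 3: down by d6 = 7/3 → (0, -68/5)
  seg 4: left by d1 = 12/5 → (-12/5, -68/5)
  seg 5: down by d11 = 41/3 → (-12/5, -409/15)
  seg 6: down by d3 = 2 → (-12/5, -439/15)
  seg 7: right by d5 = 2 → (-2/5, -439/15)
  seg 8: left by d7 = -5/3 → (19/15, -439/15)
  seg 9: left by d5 = 2 → (-11/15, -439/15)
  seg 10: right by d11 = 41/3 → (194/15, -439/15)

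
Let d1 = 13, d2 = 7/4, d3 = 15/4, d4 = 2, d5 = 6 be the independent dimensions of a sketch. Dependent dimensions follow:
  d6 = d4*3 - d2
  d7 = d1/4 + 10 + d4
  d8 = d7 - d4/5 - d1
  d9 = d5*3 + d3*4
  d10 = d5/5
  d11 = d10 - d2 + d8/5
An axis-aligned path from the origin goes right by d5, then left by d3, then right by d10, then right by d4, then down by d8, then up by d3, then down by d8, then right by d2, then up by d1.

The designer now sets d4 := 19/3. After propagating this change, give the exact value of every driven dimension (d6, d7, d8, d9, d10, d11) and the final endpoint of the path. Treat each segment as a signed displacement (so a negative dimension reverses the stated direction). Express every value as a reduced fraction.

d6 = 69/4
d7 = 235/12
d8 = 319/60
d9 = 33
d10 = 6/5
d11 = 77/150
endpoint = (173/15, 367/60)

Apply edit: d4 := 19/3
  d6 = d4*3 - d2 = 69/4
  d7 = d1/4 + 10 + d4 = 235/12
  d8 = d7 - d4/5 - d1 = 319/60
  d9 = d5*3 + d3*4 = 33
  d10 = d5/5 = 6/5
  d11 = d10 - d2 + d8/5 = 77/150
Walk from origin (0, 0):
  seg 1: right by d5 = 6 → (6, 0)
  seg 2: left by d3 = 15/4 → (9/4, 0)
  seg 3: right by d10 = 6/5 → (69/20, 0)
  seg 4: right by d4 = 19/3 → (587/60, 0)
  seg 5: down by d8 = 319/60 → (587/60, -319/60)
  seg 6: up by d3 = 15/4 → (587/60, -47/30)
  seg 7: down by d8 = 319/60 → (587/60, -413/60)
  seg 8: right by d2 = 7/4 → (173/15, -413/60)
  seg 9: up by d1 = 13 → (173/15, 367/60)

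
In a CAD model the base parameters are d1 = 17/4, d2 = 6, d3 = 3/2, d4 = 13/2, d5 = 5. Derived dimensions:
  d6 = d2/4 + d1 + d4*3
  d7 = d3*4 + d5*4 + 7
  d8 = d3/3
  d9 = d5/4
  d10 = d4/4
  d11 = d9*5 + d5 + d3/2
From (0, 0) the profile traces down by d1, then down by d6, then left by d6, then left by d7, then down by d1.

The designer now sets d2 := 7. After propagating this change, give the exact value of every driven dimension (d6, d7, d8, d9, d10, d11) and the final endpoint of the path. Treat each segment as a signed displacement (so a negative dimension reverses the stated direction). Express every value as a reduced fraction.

d6 = 51/2
d7 = 33
d8 = 1/2
d9 = 5/4
d10 = 13/8
d11 = 12
endpoint = (-117/2, -34)

Apply edit: d2 := 7
  d6 = d2/4 + d1 + d4*3 = 51/2
  d7 = d3*4 + d5*4 + 7 = 33
  d8 = d3/3 = 1/2
  d9 = d5/4 = 5/4
  d10 = d4/4 = 13/8
  d11 = d9*5 + d5 + d3/2 = 12
Walk from origin (0, 0):
  seg 1: down by d1 = 17/4 → (0, -17/4)
  seg 2: down by d6 = 51/2 → (0, -119/4)
  seg 3: left by d6 = 51/2 → (-51/2, -119/4)
  seg 4: left by d7 = 33 → (-117/2, -119/4)
  seg 5: down by d1 = 17/4 → (-117/2, -34)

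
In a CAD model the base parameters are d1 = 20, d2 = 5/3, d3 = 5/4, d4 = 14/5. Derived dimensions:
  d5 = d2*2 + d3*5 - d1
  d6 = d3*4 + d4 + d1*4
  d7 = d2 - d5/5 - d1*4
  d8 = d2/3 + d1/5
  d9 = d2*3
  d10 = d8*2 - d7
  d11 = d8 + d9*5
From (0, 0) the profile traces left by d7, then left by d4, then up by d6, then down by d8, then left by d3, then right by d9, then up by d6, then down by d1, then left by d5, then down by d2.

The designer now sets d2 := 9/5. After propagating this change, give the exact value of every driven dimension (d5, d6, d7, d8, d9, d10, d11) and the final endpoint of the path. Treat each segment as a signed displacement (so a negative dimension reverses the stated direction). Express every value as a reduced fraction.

d5 = -203/20
d6 = 439/5
d7 = -7617/100
d8 = 23/5
d9 = 27/5
d10 = 8537/100
d11 = 158/5
endpoint = (8767/100, 746/5)

Apply edit: d2 := 9/5
  d5 = d2*2 + d3*5 - d1 = -203/20
  d6 = d3*4 + d4 + d1*4 = 439/5
  d7 = d2 - d5/5 - d1*4 = -7617/100
  d8 = d2/3 + d1/5 = 23/5
  d9 = d2*3 = 27/5
  d10 = d8*2 - d7 = 8537/100
  d11 = d8 + d9*5 = 158/5
Walk from origin (0, 0):
  seg 1: left by d7 = -7617/100 → (7617/100, 0)
  seg 2: left by d4 = 14/5 → (7337/100, 0)
  seg 3: up by d6 = 439/5 → (7337/100, 439/5)
  seg 4: down by d8 = 23/5 → (7337/100, 416/5)
  seg 5: left by d3 = 5/4 → (1803/25, 416/5)
  seg 6: right by d9 = 27/5 → (1938/25, 416/5)
  seg 7: up by d6 = 439/5 → (1938/25, 171)
  seg 8: down by d1 = 20 → (1938/25, 151)
  seg 9: left by d5 = -203/20 → (8767/100, 151)
  seg 10: down by d2 = 9/5 → (8767/100, 746/5)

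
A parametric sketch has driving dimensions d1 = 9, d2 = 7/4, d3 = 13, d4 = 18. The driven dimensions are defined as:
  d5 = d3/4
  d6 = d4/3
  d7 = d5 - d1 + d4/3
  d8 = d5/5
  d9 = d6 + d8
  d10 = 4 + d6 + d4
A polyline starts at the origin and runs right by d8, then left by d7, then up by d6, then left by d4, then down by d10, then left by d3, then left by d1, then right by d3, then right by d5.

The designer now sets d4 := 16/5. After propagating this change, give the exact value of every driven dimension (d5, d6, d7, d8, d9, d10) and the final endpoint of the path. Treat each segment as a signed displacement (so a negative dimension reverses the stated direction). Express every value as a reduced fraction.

d5 = 13/4
d6 = 16/15
d7 = -281/60
d8 = 13/20
d9 = 103/60
d10 = 124/15
endpoint = (-217/60, -36/5)

Apply edit: d4 := 16/5
  d5 = d3/4 = 13/4
  d6 = d4/3 = 16/15
  d7 = d5 - d1 + d4/3 = -281/60
  d8 = d5/5 = 13/20
  d9 = d6 + d8 = 103/60
  d10 = 4 + d6 + d4 = 124/15
Walk from origin (0, 0):
  seg 1: right by d8 = 13/20 → (13/20, 0)
  seg 2: left by d7 = -281/60 → (16/3, 0)
  seg 3: up by d6 = 16/15 → (16/3, 16/15)
  seg 4: left by d4 = 16/5 → (32/15, 16/15)
  seg 5: down by d10 = 124/15 → (32/15, -36/5)
  seg 6: left by d3 = 13 → (-163/15, -36/5)
  seg 7: left by d1 = 9 → (-298/15, -36/5)
  seg 8: right by d3 = 13 → (-103/15, -36/5)
  seg 9: right by d5 = 13/4 → (-217/60, -36/5)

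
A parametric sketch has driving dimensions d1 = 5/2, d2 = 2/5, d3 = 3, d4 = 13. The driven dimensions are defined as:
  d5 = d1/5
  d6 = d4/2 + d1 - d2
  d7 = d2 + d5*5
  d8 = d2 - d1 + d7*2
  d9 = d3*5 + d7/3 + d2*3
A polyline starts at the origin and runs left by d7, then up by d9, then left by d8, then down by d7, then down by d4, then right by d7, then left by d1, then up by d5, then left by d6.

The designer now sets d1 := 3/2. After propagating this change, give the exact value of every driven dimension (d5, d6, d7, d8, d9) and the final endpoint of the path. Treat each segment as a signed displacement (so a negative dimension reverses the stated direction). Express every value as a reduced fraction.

Apply edit: d1 := 3/2
  d5 = d1/5 = 3/10
  d6 = d4/2 + d1 - d2 = 38/5
  d7 = d2 + d5*5 = 19/10
  d8 = d2 - d1 + d7*2 = 27/10
  d9 = d3*5 + d7/3 + d2*3 = 101/6
Walk from origin (0, 0):
  seg 1: left by d7 = 19/10 → (-19/10, 0)
  seg 2: up by d9 = 101/6 → (-19/10, 101/6)
  seg 3: left by d8 = 27/10 → (-23/5, 101/6)
  seg 4: down by d7 = 19/10 → (-23/5, 224/15)
  seg 5: down by d4 = 13 → (-23/5, 29/15)
  seg 6: right by d7 = 19/10 → (-27/10, 29/15)
  seg 7: left by d1 = 3/2 → (-21/5, 29/15)
  seg 8: up by d5 = 3/10 → (-21/5, 67/30)
  seg 9: left by d6 = 38/5 → (-59/5, 67/30)

d5 = 3/10
d6 = 38/5
d7 = 19/10
d8 = 27/10
d9 = 101/6
endpoint = (-59/5, 67/30)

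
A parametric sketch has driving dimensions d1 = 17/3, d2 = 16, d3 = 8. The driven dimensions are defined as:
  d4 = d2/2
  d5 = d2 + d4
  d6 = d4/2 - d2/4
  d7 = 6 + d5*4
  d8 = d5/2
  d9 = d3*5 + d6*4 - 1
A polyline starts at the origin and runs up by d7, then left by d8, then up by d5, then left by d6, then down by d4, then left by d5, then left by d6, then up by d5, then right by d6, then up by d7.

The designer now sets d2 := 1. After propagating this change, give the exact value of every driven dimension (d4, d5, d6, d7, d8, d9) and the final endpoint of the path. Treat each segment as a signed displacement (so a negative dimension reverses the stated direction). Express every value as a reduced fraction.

Apply edit: d2 := 1
  d4 = d2/2 = 1/2
  d5 = d2 + d4 = 3/2
  d6 = d4/2 - d2/4 = 0
  d7 = 6 + d5*4 = 12
  d8 = d5/2 = 3/4
  d9 = d3*5 + d6*4 - 1 = 39
Walk from origin (0, 0):
  seg 1: up by d7 = 12 → (0, 12)
  seg 2: left by d8 = 3/4 → (-3/4, 12)
  seg 3: up by d5 = 3/2 → (-3/4, 27/2)
  seg 4: left by d6 = 0 → (-3/4, 27/2)
  seg 5: down by d4 = 1/2 → (-3/4, 13)
  seg 6: left by d5 = 3/2 → (-9/4, 13)
  seg 7: left by d6 = 0 → (-9/4, 13)
  seg 8: up by d5 = 3/2 → (-9/4, 29/2)
  seg 9: right by d6 = 0 → (-9/4, 29/2)
  seg 10: up by d7 = 12 → (-9/4, 53/2)

d4 = 1/2
d5 = 3/2
d6 = 0
d7 = 12
d8 = 3/4
d9 = 39
endpoint = (-9/4, 53/2)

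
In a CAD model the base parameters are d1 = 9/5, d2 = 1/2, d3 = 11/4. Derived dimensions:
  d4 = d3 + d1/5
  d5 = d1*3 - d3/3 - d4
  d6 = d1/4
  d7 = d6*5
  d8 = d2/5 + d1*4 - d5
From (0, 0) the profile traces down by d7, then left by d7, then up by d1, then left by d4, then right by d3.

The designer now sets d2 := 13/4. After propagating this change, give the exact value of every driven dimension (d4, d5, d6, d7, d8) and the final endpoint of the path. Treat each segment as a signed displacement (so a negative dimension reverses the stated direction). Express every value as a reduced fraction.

Apply edit: d2 := 13/4
  d4 = d3 + d1/5 = 311/100
  d5 = d1*3 - d3/3 - d4 = 103/75
  d6 = d1/4 = 9/20
  d7 = d6*5 = 9/4
  d8 = d2/5 + d1*4 - d5 = 1943/300
Walk from origin (0, 0):
  seg 1: down by d7 = 9/4 → (0, -9/4)
  seg 2: left by d7 = 9/4 → (-9/4, -9/4)
  seg 3: up by d1 = 9/5 → (-9/4, -9/20)
  seg 4: left by d4 = 311/100 → (-134/25, -9/20)
  seg 5: right by d3 = 11/4 → (-261/100, -9/20)

d4 = 311/100
d5 = 103/75
d6 = 9/20
d7 = 9/4
d8 = 1943/300
endpoint = (-261/100, -9/20)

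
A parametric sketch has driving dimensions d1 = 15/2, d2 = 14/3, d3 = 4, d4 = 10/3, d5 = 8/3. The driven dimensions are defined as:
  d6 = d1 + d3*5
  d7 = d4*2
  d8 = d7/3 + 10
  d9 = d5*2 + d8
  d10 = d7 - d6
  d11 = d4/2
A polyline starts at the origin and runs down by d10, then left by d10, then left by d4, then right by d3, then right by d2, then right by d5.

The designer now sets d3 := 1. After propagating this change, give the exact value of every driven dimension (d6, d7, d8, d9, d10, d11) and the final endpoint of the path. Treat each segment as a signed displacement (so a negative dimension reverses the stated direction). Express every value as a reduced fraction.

Apply edit: d3 := 1
  d6 = d1 + d3*5 = 25/2
  d7 = d4*2 = 20/3
  d8 = d7/3 + 10 = 110/9
  d9 = d5*2 + d8 = 158/9
  d10 = d7 - d6 = -35/6
  d11 = d4/2 = 5/3
Walk from origin (0, 0):
  seg 1: down by d10 = -35/6 → (0, 35/6)
  seg 2: left by d10 = -35/6 → (35/6, 35/6)
  seg 3: left by d4 = 10/3 → (5/2, 35/6)
  seg 4: right by d3 = 1 → (7/2, 35/6)
  seg 5: right by d2 = 14/3 → (49/6, 35/6)
  seg 6: right by d5 = 8/3 → (65/6, 35/6)

d6 = 25/2
d7 = 20/3
d8 = 110/9
d9 = 158/9
d10 = -35/6
d11 = 5/3
endpoint = (65/6, 35/6)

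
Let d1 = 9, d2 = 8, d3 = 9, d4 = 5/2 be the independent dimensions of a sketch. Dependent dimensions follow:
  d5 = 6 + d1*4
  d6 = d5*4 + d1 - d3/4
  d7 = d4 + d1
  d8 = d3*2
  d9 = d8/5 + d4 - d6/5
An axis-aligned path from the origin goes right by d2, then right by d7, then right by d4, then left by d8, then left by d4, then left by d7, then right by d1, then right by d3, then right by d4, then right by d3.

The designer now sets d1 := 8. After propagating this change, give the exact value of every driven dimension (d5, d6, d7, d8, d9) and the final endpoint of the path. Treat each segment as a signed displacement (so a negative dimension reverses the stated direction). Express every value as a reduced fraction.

Apply edit: d1 := 8
  d5 = 6 + d1*4 = 38
  d6 = d5*4 + d1 - d3/4 = 631/4
  d7 = d4 + d1 = 21/2
  d8 = d3*2 = 18
  d9 = d8/5 + d4 - d6/5 = -509/20
Walk from origin (0, 0):
  seg 1: right by d2 = 8 → (8, 0)
  seg 2: right by d7 = 21/2 → (37/2, 0)
  seg 3: right by d4 = 5/2 → (21, 0)
  seg 4: left by d8 = 18 → (3, 0)
  seg 5: left by d4 = 5/2 → (1/2, 0)
  seg 6: left by d7 = 21/2 → (-10, 0)
  seg 7: right by d1 = 8 → (-2, 0)
  seg 8: right by d3 = 9 → (7, 0)
  seg 9: right by d4 = 5/2 → (19/2, 0)
  seg 10: right by d3 = 9 → (37/2, 0)

d5 = 38
d6 = 631/4
d7 = 21/2
d8 = 18
d9 = -509/20
endpoint = (37/2, 0)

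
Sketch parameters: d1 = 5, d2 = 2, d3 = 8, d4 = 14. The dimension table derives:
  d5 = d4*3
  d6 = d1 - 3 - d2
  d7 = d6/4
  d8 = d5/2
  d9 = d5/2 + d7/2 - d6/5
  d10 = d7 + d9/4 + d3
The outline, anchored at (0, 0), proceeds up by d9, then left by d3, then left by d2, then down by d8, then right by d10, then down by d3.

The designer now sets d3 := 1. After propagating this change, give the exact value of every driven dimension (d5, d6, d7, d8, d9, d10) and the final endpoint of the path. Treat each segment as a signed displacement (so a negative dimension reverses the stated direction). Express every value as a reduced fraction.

d5 = 42
d6 = 0
d7 = 0
d8 = 21
d9 = 21
d10 = 25/4
endpoint = (13/4, -1)

Apply edit: d3 := 1
  d5 = d4*3 = 42
  d6 = d1 - 3 - d2 = 0
  d7 = d6/4 = 0
  d8 = d5/2 = 21
  d9 = d5/2 + d7/2 - d6/5 = 21
  d10 = d7 + d9/4 + d3 = 25/4
Walk from origin (0, 0):
  seg 1: up by d9 = 21 → (0, 21)
  seg 2: left by d3 = 1 → (-1, 21)
  seg 3: left by d2 = 2 → (-3, 21)
  seg 4: down by d8 = 21 → (-3, 0)
  seg 5: right by d10 = 25/4 → (13/4, 0)
  seg 6: down by d3 = 1 → (13/4, -1)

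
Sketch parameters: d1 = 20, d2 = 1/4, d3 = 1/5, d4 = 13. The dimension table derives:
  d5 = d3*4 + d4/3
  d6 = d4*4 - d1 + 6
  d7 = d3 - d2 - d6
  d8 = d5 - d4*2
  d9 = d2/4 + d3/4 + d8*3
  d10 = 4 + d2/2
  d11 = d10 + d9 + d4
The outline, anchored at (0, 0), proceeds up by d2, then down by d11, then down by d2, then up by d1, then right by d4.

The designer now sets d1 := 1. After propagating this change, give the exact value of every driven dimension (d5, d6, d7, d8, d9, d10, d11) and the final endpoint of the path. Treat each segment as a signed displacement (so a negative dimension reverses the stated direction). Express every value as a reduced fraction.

Apply edit: d1 := 1
  d5 = d3*4 + d4/3 = 77/15
  d6 = d4*4 - d1 + 6 = 57
  d7 = d3 - d2 - d6 = -1141/20
  d8 = d5 - d4*2 = -313/15
  d9 = d2/4 + d3/4 + d8*3 = -4999/80
  d10 = 4 + d2/2 = 33/8
  d11 = d10 + d9 + d4 = -3629/80
Walk from origin (0, 0):
  seg 1: up by d2 = 1/4 → (0, 1/4)
  seg 2: down by d11 = -3629/80 → (0, 3649/80)
  seg 3: down by d2 = 1/4 → (0, 3629/80)
  seg 4: up by d1 = 1 → (0, 3709/80)
  seg 5: right by d4 = 13 → (13, 3709/80)

d5 = 77/15
d6 = 57
d7 = -1141/20
d8 = -313/15
d9 = -4999/80
d10 = 33/8
d11 = -3629/80
endpoint = (13, 3709/80)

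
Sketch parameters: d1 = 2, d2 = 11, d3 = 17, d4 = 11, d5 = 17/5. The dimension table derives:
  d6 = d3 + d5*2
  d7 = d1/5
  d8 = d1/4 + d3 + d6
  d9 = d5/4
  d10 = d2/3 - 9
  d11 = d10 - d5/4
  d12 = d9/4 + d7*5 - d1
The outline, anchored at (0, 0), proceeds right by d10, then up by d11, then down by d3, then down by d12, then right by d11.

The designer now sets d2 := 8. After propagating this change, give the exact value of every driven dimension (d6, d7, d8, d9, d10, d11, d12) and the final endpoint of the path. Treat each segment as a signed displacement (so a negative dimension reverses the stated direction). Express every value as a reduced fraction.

Apply edit: d2 := 8
  d6 = d3 + d5*2 = 119/5
  d7 = d1/5 = 2/5
  d8 = d1/4 + d3 + d6 = 413/10
  d9 = d5/4 = 17/20
  d10 = d2/3 - 9 = -19/3
  d11 = d10 - d5/4 = -431/60
  d12 = d9/4 + d7*5 - d1 = 17/80
Walk from origin (0, 0):
  seg 1: right by d10 = -19/3 → (-19/3, 0)
  seg 2: up by d11 = -431/60 → (-19/3, -431/60)
  seg 3: down by d3 = 17 → (-19/3, -1451/60)
  seg 4: down by d12 = 17/80 → (-19/3, -1171/48)
  seg 5: right by d11 = -431/60 → (-811/60, -1171/48)

d6 = 119/5
d7 = 2/5
d8 = 413/10
d9 = 17/20
d10 = -19/3
d11 = -431/60
d12 = 17/80
endpoint = (-811/60, -1171/48)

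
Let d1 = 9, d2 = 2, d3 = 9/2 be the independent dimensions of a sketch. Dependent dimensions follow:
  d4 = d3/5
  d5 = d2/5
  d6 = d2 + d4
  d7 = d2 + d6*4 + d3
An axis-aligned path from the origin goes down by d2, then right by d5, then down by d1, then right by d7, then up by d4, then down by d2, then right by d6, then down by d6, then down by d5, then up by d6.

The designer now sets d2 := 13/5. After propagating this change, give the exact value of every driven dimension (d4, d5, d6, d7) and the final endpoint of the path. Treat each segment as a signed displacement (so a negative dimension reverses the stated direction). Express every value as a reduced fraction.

d4 = 9/10
d5 = 13/25
d6 = 7/2
d7 = 211/10
endpoint = (628/25, -691/50)

Apply edit: d2 := 13/5
  d4 = d3/5 = 9/10
  d5 = d2/5 = 13/25
  d6 = d2 + d4 = 7/2
  d7 = d2 + d6*4 + d3 = 211/10
Walk from origin (0, 0):
  seg 1: down by d2 = 13/5 → (0, -13/5)
  seg 2: right by d5 = 13/25 → (13/25, -13/5)
  seg 3: down by d1 = 9 → (13/25, -58/5)
  seg 4: right by d7 = 211/10 → (1081/50, -58/5)
  seg 5: up by d4 = 9/10 → (1081/50, -107/10)
  seg 6: down by d2 = 13/5 → (1081/50, -133/10)
  seg 7: right by d6 = 7/2 → (628/25, -133/10)
  seg 8: down by d6 = 7/2 → (628/25, -84/5)
  seg 9: down by d5 = 13/25 → (628/25, -433/25)
  seg 10: up by d6 = 7/2 → (628/25, -691/50)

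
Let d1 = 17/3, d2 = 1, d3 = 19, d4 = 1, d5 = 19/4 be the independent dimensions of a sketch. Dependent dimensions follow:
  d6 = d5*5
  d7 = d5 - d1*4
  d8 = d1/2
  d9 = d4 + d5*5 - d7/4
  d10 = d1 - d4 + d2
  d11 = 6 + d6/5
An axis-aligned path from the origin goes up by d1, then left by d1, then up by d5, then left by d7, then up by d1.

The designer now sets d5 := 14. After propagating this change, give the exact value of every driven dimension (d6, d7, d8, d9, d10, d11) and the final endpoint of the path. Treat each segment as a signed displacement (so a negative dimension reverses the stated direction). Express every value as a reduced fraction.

Apply edit: d5 := 14
  d6 = d5*5 = 70
  d7 = d5 - d1*4 = -26/3
  d8 = d1/2 = 17/6
  d9 = d4 + d5*5 - d7/4 = 439/6
  d10 = d1 - d4 + d2 = 17/3
  d11 = 6 + d6/5 = 20
Walk from origin (0, 0):
  seg 1: up by d1 = 17/3 → (0, 17/3)
  seg 2: left by d1 = 17/3 → (-17/3, 17/3)
  seg 3: up by d5 = 14 → (-17/3, 59/3)
  seg 4: left by d7 = -26/3 → (3, 59/3)
  seg 5: up by d1 = 17/3 → (3, 76/3)

d6 = 70
d7 = -26/3
d8 = 17/6
d9 = 439/6
d10 = 17/3
d11 = 20
endpoint = (3, 76/3)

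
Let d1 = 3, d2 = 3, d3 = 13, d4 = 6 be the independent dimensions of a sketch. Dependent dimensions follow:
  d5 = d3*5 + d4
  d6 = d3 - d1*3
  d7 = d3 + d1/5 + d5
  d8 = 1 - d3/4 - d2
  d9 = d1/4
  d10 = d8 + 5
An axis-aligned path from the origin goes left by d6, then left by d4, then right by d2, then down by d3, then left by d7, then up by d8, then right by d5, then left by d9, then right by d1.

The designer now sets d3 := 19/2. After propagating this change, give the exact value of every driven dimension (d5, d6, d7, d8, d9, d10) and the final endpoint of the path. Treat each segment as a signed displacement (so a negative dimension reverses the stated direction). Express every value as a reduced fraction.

d5 = 107/2
d6 = 1/2
d7 = 318/5
d8 = -35/8
d9 = 3/4
d10 = 5/8
endpoint = (-227/20, -111/8)

Apply edit: d3 := 19/2
  d5 = d3*5 + d4 = 107/2
  d6 = d3 - d1*3 = 1/2
  d7 = d3 + d1/5 + d5 = 318/5
  d8 = 1 - d3/4 - d2 = -35/8
  d9 = d1/4 = 3/4
  d10 = d8 + 5 = 5/8
Walk from origin (0, 0):
  seg 1: left by d6 = 1/2 → (-1/2, 0)
  seg 2: left by d4 = 6 → (-13/2, 0)
  seg 3: right by d2 = 3 → (-7/2, 0)
  seg 4: down by d3 = 19/2 → (-7/2, -19/2)
  seg 5: left by d7 = 318/5 → (-671/10, -19/2)
  seg 6: up by d8 = -35/8 → (-671/10, -111/8)
  seg 7: right by d5 = 107/2 → (-68/5, -111/8)
  seg 8: left by d9 = 3/4 → (-287/20, -111/8)
  seg 9: right by d1 = 3 → (-227/20, -111/8)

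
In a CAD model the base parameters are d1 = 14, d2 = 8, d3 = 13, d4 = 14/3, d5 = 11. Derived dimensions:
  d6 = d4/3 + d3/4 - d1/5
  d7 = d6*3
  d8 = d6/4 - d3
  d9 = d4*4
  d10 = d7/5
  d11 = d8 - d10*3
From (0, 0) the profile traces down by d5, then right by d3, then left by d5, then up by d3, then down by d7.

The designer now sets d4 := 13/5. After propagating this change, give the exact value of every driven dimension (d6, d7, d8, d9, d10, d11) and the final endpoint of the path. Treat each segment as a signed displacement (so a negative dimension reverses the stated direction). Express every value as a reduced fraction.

d6 = 79/60
d7 = 79/20
d8 = -3041/240
d9 = 52/5
d10 = 79/100
d11 = -18049/1200
endpoint = (2, -39/20)

Apply edit: d4 := 13/5
  d6 = d4/3 + d3/4 - d1/5 = 79/60
  d7 = d6*3 = 79/20
  d8 = d6/4 - d3 = -3041/240
  d9 = d4*4 = 52/5
  d10 = d7/5 = 79/100
  d11 = d8 - d10*3 = -18049/1200
Walk from origin (0, 0):
  seg 1: down by d5 = 11 → (0, -11)
  seg 2: right by d3 = 13 → (13, -11)
  seg 3: left by d5 = 11 → (2, -11)
  seg 4: up by d3 = 13 → (2, 2)
  seg 5: down by d7 = 79/20 → (2, -39/20)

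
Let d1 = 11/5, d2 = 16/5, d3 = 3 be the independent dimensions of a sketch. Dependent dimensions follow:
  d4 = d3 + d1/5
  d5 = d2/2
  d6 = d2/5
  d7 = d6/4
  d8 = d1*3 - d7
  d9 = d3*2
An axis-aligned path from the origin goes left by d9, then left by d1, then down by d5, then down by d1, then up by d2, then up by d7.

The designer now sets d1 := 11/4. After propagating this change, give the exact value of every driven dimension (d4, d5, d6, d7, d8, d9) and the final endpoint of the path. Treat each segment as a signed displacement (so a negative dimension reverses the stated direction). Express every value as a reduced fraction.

d4 = 71/20
d5 = 8/5
d6 = 16/25
d7 = 4/25
d8 = 809/100
d9 = 6
endpoint = (-35/4, -99/100)

Apply edit: d1 := 11/4
  d4 = d3 + d1/5 = 71/20
  d5 = d2/2 = 8/5
  d6 = d2/5 = 16/25
  d7 = d6/4 = 4/25
  d8 = d1*3 - d7 = 809/100
  d9 = d3*2 = 6
Walk from origin (0, 0):
  seg 1: left by d9 = 6 → (-6, 0)
  seg 2: left by d1 = 11/4 → (-35/4, 0)
  seg 3: down by d5 = 8/5 → (-35/4, -8/5)
  seg 4: down by d1 = 11/4 → (-35/4, -87/20)
  seg 5: up by d2 = 16/5 → (-35/4, -23/20)
  seg 6: up by d7 = 4/25 → (-35/4, -99/100)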